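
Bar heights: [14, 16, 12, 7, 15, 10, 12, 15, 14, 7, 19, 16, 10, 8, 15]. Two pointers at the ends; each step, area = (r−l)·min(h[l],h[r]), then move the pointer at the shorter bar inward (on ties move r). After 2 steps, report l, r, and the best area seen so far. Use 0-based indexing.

[0,14] min(14,15)*14=196 best=196 * → l++
[1,14] min(16,15)*13=195 best=196 → r--

l=1, r=13, best area=196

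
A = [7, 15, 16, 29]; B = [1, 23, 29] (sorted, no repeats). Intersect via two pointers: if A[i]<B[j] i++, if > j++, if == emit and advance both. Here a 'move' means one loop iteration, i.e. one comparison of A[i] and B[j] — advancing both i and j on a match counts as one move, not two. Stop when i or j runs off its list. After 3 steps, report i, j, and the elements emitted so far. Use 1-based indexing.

[i=1,j=1] 7>1 → j++
[i=1,j=2] 7<23 → i++
[i=2,j=2] 15<23 → i++

i=3, j=2, emitted=[]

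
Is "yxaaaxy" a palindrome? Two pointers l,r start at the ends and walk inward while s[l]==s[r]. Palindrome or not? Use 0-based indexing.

palindrome

[0,6] 'y'=='y' → l++,r--
[1,5] 'x'=='x' → l++,r--
[2,4] 'a'=='a' → l++,r--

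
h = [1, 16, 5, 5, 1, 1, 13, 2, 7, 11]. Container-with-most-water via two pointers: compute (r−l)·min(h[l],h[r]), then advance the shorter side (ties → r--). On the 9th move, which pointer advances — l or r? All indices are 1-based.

l=1 r=10: min(1,11)*9=9 best=9 *, l++
l=2 r=10: min(16,11)*8=88 best=88 *, r--
l=2 r=9: min(16,7)*7=49 best=88, r--
l=2 r=8: min(16,2)*6=12 best=88, r--
l=2 r=7: min(16,13)*5=65 best=88, r--
l=2 r=6: min(16,1)*4=4 best=88, r--
l=2 r=5: min(16,1)*3=3 best=88, r--
l=2 r=4: min(16,5)*2=10 best=88, r--
l=2 r=3: min(16,5)*1=5 best=88, r--

r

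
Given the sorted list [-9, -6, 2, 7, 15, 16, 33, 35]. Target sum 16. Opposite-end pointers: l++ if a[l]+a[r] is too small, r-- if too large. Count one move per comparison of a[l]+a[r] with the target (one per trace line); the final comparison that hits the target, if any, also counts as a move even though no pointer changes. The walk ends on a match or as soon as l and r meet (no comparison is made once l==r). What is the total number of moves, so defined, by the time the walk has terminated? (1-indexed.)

l=1 r=8: -9+35=26 >16, r--
l=1 r=7: -9+33=24 >16, r--
l=1 r=6: -9+16=7 <16, l++
l=2 r=6: -6+16=10 <16, l++
l=3 r=6: 2+16=18 >16, r--
l=3 r=5: 2+15=17 >16, r--
l=3 r=4: 2+7=9 <16, l++

7 moves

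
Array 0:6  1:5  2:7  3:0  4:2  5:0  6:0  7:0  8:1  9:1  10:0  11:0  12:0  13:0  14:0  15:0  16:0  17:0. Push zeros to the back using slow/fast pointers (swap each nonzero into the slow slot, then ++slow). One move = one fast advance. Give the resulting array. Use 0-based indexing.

[6, 5, 7, 2, 1, 1, 0, 0, 0, 0, 0, 0, 0, 0, 0, 0, 0, 0]

(s=0,f=0) a[fast]=6≠0 swap→a[0]=6 → slow++,fast++
(s=1,f=1) a[fast]=5≠0 swap→a[1]=5 → slow++,fast++
(s=2,f=2) a[fast]=7≠0 swap→a[2]=7 → slow++,fast++
(s=3,f=3) a[fast]=0 → fast++
(s=3,f=4) a[fast]=2≠0 swap→a[3]=2 → slow++,fast++
(s=4,f=5) a[fast]=0 → fast++
(s=4,f=6) a[fast]=0 → fast++
(s=4,f=7) a[fast]=0 → fast++
(s=4,f=8) a[fast]=1≠0 swap→a[4]=1 → slow++,fast++
(s=5,f=9) a[fast]=1≠0 swap→a[5]=1 → slow++,fast++
(s=6,f=10) a[fast]=0 → fast++
(s=6,f=11) a[fast]=0 → fast++
(s=6,f=12) a[fast]=0 → fast++
(s=6,f=13) a[fast]=0 → fast++
(s=6,f=14) a[fast]=0 → fast++
(s=6,f=15) a[fast]=0 → fast++
(s=6,f=16) a[fast]=0 → fast++
(s=6,f=17) a[fast]=0 → fast++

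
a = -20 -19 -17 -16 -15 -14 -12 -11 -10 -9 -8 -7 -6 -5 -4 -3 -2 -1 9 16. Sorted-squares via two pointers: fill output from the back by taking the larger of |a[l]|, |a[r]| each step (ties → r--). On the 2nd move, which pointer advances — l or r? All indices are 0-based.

[0,19] |-20|>|16| out[19]=400 → l++
[1,19] |-19|>|16| out[18]=361 → l++

l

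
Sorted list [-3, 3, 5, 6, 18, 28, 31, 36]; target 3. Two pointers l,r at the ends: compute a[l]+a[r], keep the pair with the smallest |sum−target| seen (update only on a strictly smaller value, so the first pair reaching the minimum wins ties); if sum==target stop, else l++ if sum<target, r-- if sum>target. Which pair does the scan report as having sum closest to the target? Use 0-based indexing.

[0,7] -3+36=33 d=30 * → r--
[0,6] -3+31=28 d=25 * → r--
[0,5] -3+28=25 d=22 * → r--
[0,4] -3+18=15 d=12 * → r--
[0,3] -3+6=3 d=0 * → stop

pair (-3, 6) with sum 3 (|Δ|=0)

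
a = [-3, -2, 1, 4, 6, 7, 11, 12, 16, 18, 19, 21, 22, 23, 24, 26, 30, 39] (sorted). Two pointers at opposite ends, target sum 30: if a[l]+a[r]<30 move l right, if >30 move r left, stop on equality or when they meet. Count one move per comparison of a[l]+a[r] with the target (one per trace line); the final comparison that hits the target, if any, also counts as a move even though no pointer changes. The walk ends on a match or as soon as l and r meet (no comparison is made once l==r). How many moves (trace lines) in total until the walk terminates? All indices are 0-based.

[0,17] -3+39=36 >30 → r--
[0,16] -3+30=27 <30 → l++
[1,16] -2+30=28 <30 → l++
[2,16] 1+30=31 >30 → r--
[2,15] 1+26=27 <30 → l++
[3,15] 4+26=30 → found

6 moves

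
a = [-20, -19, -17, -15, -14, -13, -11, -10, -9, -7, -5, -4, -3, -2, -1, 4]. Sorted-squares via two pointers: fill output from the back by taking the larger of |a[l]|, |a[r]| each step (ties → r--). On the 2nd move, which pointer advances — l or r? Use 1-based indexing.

l

l=1 r=16: |-20|>|4| out[16]=400, l++
l=2 r=16: |-19|>|4| out[15]=361, l++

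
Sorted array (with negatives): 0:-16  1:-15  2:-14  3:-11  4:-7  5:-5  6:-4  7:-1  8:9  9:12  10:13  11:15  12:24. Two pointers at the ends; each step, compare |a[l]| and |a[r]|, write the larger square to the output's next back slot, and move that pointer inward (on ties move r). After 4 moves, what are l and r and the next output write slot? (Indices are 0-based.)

[0,12] |-16|<=|24| out[12]=576 → r--
[0,11] |-16|>|15| out[11]=256 → l++
[1,11] |-15|<=|15| out[10]=225 → r--
[1,10] |-15|>|13| out[9]=225 → l++

l=2, r=10, next write slot=8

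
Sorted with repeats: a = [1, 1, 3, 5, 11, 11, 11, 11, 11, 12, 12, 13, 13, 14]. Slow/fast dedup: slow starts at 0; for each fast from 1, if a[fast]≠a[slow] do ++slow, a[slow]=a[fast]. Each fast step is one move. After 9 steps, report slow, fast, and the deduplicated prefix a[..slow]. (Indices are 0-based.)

slow=4, fast=10, prefix=[1, 3, 5, 11, 12]

(s=0,f=1) a[fast]=1=a[slow] dup → fast++
(s=0,f=2) a[fast]=3≠a[slow]=1 write a[1]=3 → slow++,fast++
(s=1,f=3) a[fast]=5≠a[slow]=3 write a[2]=5 → slow++,fast++
(s=2,f=4) a[fast]=11≠a[slow]=5 write a[3]=11 → slow++,fast++
(s=3,f=5) a[fast]=11=a[slow] dup → fast++
(s=3,f=6) a[fast]=11=a[slow] dup → fast++
(s=3,f=7) a[fast]=11=a[slow] dup → fast++
(s=3,f=8) a[fast]=11=a[slow] dup → fast++
(s=3,f=9) a[fast]=12≠a[slow]=11 write a[4]=12 → slow++,fast++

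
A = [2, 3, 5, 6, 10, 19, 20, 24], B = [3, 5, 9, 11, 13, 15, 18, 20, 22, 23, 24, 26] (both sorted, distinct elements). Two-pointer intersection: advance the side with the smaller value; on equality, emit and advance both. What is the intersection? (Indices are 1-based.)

[i=1,j=1] 2<3 → i++
[i=2,j=1] 3==3 emit → i++,j++
[i=3,j=2] 5==5 emit → i++,j++
[i=4,j=3] 6<9 → i++
[i=5,j=3] 10>9 → j++
[i=5,j=4] 10<11 → i++
[i=6,j=4] 19>11 → j++
[i=6,j=5] 19>13 → j++
[i=6,j=6] 19>15 → j++
[i=6,j=7] 19>18 → j++
[i=6,j=8] 19<20 → i++
[i=7,j=8] 20==20 emit → i++,j++
[i=8,j=9] 24>22 → j++
[i=8,j=10] 24>23 → j++
[i=8,j=11] 24==24 emit → i++,j++

intersection = [3, 5, 20, 24]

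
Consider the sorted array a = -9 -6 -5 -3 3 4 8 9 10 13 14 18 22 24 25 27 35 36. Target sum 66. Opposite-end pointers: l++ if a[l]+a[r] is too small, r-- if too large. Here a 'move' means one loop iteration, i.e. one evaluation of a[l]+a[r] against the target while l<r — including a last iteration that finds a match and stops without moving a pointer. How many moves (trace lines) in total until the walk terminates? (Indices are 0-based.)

l=0 r=17: -9+36=27 <66, l++
l=1 r=17: -6+36=30 <66, l++
l=2 r=17: -5+36=31 <66, l++
l=3 r=17: -3+36=33 <66, l++
l=4 r=17: 3+36=39 <66, l++
l=5 r=17: 4+36=40 <66, l++
l=6 r=17: 8+36=44 <66, l++
l=7 r=17: 9+36=45 <66, l++
l=8 r=17: 10+36=46 <66, l++
l=9 r=17: 13+36=49 <66, l++
l=10 r=17: 14+36=50 <66, l++
l=11 r=17: 18+36=54 <66, l++
l=12 r=17: 22+36=58 <66, l++
l=13 r=17: 24+36=60 <66, l++
l=14 r=17: 25+36=61 <66, l++
l=15 r=17: 27+36=63 <66, l++
l=16 r=17: 35+36=71 >66, r--

17 moves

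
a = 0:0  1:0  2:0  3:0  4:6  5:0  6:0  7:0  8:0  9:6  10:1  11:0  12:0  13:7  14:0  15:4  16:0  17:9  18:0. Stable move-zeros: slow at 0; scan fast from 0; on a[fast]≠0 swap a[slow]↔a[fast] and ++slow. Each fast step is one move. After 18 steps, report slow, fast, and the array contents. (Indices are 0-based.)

slow=0 fast=0: a[fast]=0, fast++
slow=0 fast=1: a[fast]=0, fast++
slow=0 fast=2: a[fast]=0, fast++
slow=0 fast=3: a[fast]=0, fast++
slow=0 fast=4: a[fast]=6≠0 swap→a[0]=6, slow++,fast++
slow=1 fast=5: a[fast]=0, fast++
slow=1 fast=6: a[fast]=0, fast++
slow=1 fast=7: a[fast]=0, fast++
slow=1 fast=8: a[fast]=0, fast++
slow=1 fast=9: a[fast]=6≠0 swap→a[1]=6, slow++,fast++
slow=2 fast=10: a[fast]=1≠0 swap→a[2]=1, slow++,fast++
slow=3 fast=11: a[fast]=0, fast++
slow=3 fast=12: a[fast]=0, fast++
slow=3 fast=13: a[fast]=7≠0 swap→a[3]=7, slow++,fast++
slow=4 fast=14: a[fast]=0, fast++
slow=4 fast=15: a[fast]=4≠0 swap→a[4]=4, slow++,fast++
slow=5 fast=16: a[fast]=0, fast++
slow=5 fast=17: a[fast]=9≠0 swap→a[5]=9, slow++,fast++

slow=6, fast=18, a=[6, 6, 1, 7, 4, 9, 0, 0, 0, 0, 0, 0, 0, 0, 0, 0, 0, 0, 0]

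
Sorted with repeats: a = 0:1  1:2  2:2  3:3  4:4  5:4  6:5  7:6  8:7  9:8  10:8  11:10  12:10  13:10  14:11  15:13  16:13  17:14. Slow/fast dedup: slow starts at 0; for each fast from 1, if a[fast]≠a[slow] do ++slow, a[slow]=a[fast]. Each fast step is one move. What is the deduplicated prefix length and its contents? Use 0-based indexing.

slow=0 fast=1: a[fast]=2≠a[slow]=1 write a[1]=2, slow++,fast++
slow=1 fast=2: a[fast]=2=a[slow] dup, fast++
slow=1 fast=3: a[fast]=3≠a[slow]=2 write a[2]=3, slow++,fast++
slow=2 fast=4: a[fast]=4≠a[slow]=3 write a[3]=4, slow++,fast++
slow=3 fast=5: a[fast]=4=a[slow] dup, fast++
slow=3 fast=6: a[fast]=5≠a[slow]=4 write a[4]=5, slow++,fast++
slow=4 fast=7: a[fast]=6≠a[slow]=5 write a[5]=6, slow++,fast++
slow=5 fast=8: a[fast]=7≠a[slow]=6 write a[6]=7, slow++,fast++
slow=6 fast=9: a[fast]=8≠a[slow]=7 write a[7]=8, slow++,fast++
slow=7 fast=10: a[fast]=8=a[slow] dup, fast++
slow=7 fast=11: a[fast]=10≠a[slow]=8 write a[8]=10, slow++,fast++
slow=8 fast=12: a[fast]=10=a[slow] dup, fast++
slow=8 fast=13: a[fast]=10=a[slow] dup, fast++
slow=8 fast=14: a[fast]=11≠a[slow]=10 write a[9]=11, slow++,fast++
slow=9 fast=15: a[fast]=13≠a[slow]=11 write a[10]=13, slow++,fast++
slow=10 fast=16: a[fast]=13=a[slow] dup, fast++
slow=10 fast=17: a[fast]=14≠a[slow]=13 write a[11]=14, slow++,fast++

length 12; prefix = [1, 2, 3, 4, 5, 6, 7, 8, 10, 11, 13, 14]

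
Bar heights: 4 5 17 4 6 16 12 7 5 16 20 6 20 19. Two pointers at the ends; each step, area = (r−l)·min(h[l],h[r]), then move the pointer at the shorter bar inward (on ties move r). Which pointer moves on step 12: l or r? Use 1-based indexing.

r

l=1 r=14: min(4,19)*13=52 best=52 *, l++
l=2 r=14: min(5,19)*12=60 best=60 *, l++
l=3 r=14: min(17,19)*11=187 best=187 *, l++
l=4 r=14: min(4,19)*10=40 best=187, l++
l=5 r=14: min(6,19)*9=54 best=187, l++
l=6 r=14: min(16,19)*8=128 best=187, l++
l=7 r=14: min(12,19)*7=84 best=187, l++
l=8 r=14: min(7,19)*6=42 best=187, l++
l=9 r=14: min(5,19)*5=25 best=187, l++
l=10 r=14: min(16,19)*4=64 best=187, l++
l=11 r=14: min(20,19)*3=57 best=187, r--
l=11 r=13: min(20,20)*2=40 best=187, r--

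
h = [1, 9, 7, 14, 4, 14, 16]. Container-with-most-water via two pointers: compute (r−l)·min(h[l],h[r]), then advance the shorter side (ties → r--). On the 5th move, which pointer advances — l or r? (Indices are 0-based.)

l

[0,6] min(1,16)*6=6 best=6 * → l++
[1,6] min(9,16)*5=45 best=45 * → l++
[2,6] min(7,16)*4=28 best=45 → l++
[3,6] min(14,16)*3=42 best=45 → l++
[4,6] min(4,16)*2=8 best=45 → l++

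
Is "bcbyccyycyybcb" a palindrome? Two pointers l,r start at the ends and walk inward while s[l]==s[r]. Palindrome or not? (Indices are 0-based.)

[0,13] 'b'=='b' → l++,r--
[1,12] 'c'=='c' → l++,r--
[2,11] 'b'=='b' → l++,r--
[3,10] 'y'=='y' → l++,r--
[4,9] 'c'!='y' → stop

not a palindrome (mismatch at 4,9)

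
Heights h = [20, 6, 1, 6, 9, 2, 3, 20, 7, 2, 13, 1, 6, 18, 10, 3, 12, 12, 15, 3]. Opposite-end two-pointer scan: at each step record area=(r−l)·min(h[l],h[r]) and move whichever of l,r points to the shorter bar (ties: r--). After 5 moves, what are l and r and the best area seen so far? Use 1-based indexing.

l=1 r=20: min(20,3)*19=57 best=57 *, r--
l=1 r=19: min(20,15)*18=270 best=270 *, r--
l=1 r=18: min(20,12)*17=204 best=270, r--
l=1 r=17: min(20,12)*16=192 best=270, r--
l=1 r=16: min(20,3)*15=45 best=270, r--

l=1, r=15, best area=270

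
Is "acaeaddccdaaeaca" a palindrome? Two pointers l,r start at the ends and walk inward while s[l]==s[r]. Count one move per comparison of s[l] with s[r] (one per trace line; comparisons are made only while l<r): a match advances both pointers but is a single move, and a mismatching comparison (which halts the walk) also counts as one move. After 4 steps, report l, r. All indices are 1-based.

l=5, r=12

[1,16] 'a'=='a' → l++,r--
[2,15] 'c'=='c' → l++,r--
[3,14] 'a'=='a' → l++,r--
[4,13] 'e'=='e' → l++,r--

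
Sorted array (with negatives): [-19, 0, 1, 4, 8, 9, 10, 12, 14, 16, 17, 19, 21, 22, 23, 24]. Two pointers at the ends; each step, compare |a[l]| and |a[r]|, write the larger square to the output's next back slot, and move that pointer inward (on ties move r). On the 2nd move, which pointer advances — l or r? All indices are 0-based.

[0,15] |-19|<=|24| out[15]=576 → r--
[0,14] |-19|<=|23| out[14]=529 → r--

r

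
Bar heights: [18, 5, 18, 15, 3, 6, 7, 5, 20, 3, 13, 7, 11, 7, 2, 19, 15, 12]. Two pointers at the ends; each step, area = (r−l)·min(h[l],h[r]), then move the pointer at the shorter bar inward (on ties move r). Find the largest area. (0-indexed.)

max area = 270

l=0 r=17: min(18,12)*17=204 best=204 *, r--
l=0 r=16: min(18,15)*16=240 best=240 *, r--
l=0 r=15: min(18,19)*15=270 best=270 *, l++
l=1 r=15: min(5,19)*14=70 best=270, l++
l=2 r=15: min(18,19)*13=234 best=270, l++
l=3 r=15: min(15,19)*12=180 best=270, l++
l=4 r=15: min(3,19)*11=33 best=270, l++
l=5 r=15: min(6,19)*10=60 best=270, l++
l=6 r=15: min(7,19)*9=63 best=270, l++
l=7 r=15: min(5,19)*8=40 best=270, l++
l=8 r=15: min(20,19)*7=133 best=270, r--
l=8 r=14: min(20,2)*6=12 best=270, r--
l=8 r=13: min(20,7)*5=35 best=270, r--
l=8 r=12: min(20,11)*4=44 best=270, r--
l=8 r=11: min(20,7)*3=21 best=270, r--
l=8 r=10: min(20,13)*2=26 best=270, r--
l=8 r=9: min(20,3)*1=3 best=270, r--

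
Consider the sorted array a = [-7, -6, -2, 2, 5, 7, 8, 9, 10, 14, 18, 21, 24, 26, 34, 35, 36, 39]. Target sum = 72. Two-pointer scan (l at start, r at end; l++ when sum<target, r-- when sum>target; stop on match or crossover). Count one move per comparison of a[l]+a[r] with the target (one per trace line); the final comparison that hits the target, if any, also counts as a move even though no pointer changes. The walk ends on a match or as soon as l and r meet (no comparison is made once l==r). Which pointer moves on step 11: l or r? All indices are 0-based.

l

l=0 r=17: -7+39=32 <72, l++
l=1 r=17: -6+39=33 <72, l++
l=2 r=17: -2+39=37 <72, l++
l=3 r=17: 2+39=41 <72, l++
l=4 r=17: 5+39=44 <72, l++
l=5 r=17: 7+39=46 <72, l++
l=6 r=17: 8+39=47 <72, l++
l=7 r=17: 9+39=48 <72, l++
l=8 r=17: 10+39=49 <72, l++
l=9 r=17: 14+39=53 <72, l++
l=10 r=17: 18+39=57 <72, l++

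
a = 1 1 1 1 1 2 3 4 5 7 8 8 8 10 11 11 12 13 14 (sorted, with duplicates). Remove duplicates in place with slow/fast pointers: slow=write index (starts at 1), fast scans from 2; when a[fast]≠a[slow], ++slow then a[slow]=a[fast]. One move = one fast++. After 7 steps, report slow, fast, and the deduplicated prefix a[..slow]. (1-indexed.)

(s=1,f=2) a[fast]=1=a[slow] dup → fast++
(s=1,f=3) a[fast]=1=a[slow] dup → fast++
(s=1,f=4) a[fast]=1=a[slow] dup → fast++
(s=1,f=5) a[fast]=1=a[slow] dup → fast++
(s=1,f=6) a[fast]=2≠a[slow]=1 write a[2]=2 → slow++,fast++
(s=2,f=7) a[fast]=3≠a[slow]=2 write a[3]=3 → slow++,fast++
(s=3,f=8) a[fast]=4≠a[slow]=3 write a[4]=4 → slow++,fast++

slow=4, fast=9, prefix=[1, 2, 3, 4]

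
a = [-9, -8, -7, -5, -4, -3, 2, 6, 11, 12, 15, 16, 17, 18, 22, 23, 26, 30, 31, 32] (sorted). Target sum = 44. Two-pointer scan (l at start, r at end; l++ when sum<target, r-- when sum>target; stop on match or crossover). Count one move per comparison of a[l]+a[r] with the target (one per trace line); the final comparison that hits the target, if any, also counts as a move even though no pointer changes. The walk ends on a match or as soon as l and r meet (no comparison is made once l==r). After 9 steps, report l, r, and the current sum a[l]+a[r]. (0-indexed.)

l=9, r=19, sum=44

[0,19] -9+32=23 <44 → l++
[1,19] -8+32=24 <44 → l++
[2,19] -7+32=25 <44 → l++
[3,19] -5+32=27 <44 → l++
[4,19] -4+32=28 <44 → l++
[5,19] -3+32=29 <44 → l++
[6,19] 2+32=34 <44 → l++
[7,19] 6+32=38 <44 → l++
[8,19] 11+32=43 <44 → l++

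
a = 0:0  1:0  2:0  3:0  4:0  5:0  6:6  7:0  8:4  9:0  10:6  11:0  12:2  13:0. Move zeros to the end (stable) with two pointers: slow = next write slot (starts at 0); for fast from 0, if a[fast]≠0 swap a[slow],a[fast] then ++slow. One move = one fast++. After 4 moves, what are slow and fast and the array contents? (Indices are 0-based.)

slow=0 fast=0: a[fast]=0, fast++
slow=0 fast=1: a[fast]=0, fast++
slow=0 fast=2: a[fast]=0, fast++
slow=0 fast=3: a[fast]=0, fast++

slow=0, fast=4, a=[0, 0, 0, 0, 0, 0, 6, 0, 4, 0, 6, 0, 2, 0]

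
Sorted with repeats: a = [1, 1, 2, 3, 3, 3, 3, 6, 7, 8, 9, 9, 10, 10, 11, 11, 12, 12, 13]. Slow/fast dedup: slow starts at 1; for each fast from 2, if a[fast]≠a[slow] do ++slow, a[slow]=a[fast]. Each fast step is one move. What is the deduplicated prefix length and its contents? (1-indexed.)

length 11; prefix = [1, 2, 3, 6, 7, 8, 9, 10, 11, 12, 13]

(s=1,f=2) a[fast]=1=a[slow] dup → fast++
(s=1,f=3) a[fast]=2≠a[slow]=1 write a[2]=2 → slow++,fast++
(s=2,f=4) a[fast]=3≠a[slow]=2 write a[3]=3 → slow++,fast++
(s=3,f=5) a[fast]=3=a[slow] dup → fast++
(s=3,f=6) a[fast]=3=a[slow] dup → fast++
(s=3,f=7) a[fast]=3=a[slow] dup → fast++
(s=3,f=8) a[fast]=6≠a[slow]=3 write a[4]=6 → slow++,fast++
(s=4,f=9) a[fast]=7≠a[slow]=6 write a[5]=7 → slow++,fast++
(s=5,f=10) a[fast]=8≠a[slow]=7 write a[6]=8 → slow++,fast++
(s=6,f=11) a[fast]=9≠a[slow]=8 write a[7]=9 → slow++,fast++
(s=7,f=12) a[fast]=9=a[slow] dup → fast++
(s=7,f=13) a[fast]=10≠a[slow]=9 write a[8]=10 → slow++,fast++
(s=8,f=14) a[fast]=10=a[slow] dup → fast++
(s=8,f=15) a[fast]=11≠a[slow]=10 write a[9]=11 → slow++,fast++
(s=9,f=16) a[fast]=11=a[slow] dup → fast++
(s=9,f=17) a[fast]=12≠a[slow]=11 write a[10]=12 → slow++,fast++
(s=10,f=18) a[fast]=12=a[slow] dup → fast++
(s=10,f=19) a[fast]=13≠a[slow]=12 write a[11]=13 → slow++,fast++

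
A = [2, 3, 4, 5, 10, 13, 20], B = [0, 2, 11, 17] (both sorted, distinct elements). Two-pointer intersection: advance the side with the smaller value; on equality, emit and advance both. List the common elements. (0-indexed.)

[i=0,j=0] 2>0 → j++
[i=0,j=1] 2==2 emit → i++,j++
[i=1,j=2] 3<11 → i++
[i=2,j=2] 4<11 → i++
[i=3,j=2] 5<11 → i++
[i=4,j=2] 10<11 → i++
[i=5,j=2] 13>11 → j++
[i=5,j=3] 13<17 → i++
[i=6,j=3] 20>17 → j++

intersection = [2]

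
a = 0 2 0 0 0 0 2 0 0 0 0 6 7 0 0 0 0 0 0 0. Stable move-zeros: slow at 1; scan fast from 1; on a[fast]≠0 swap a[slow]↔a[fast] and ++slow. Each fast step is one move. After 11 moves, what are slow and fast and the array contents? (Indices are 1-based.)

slow=1 fast=1: a[fast]=0, fast++
slow=1 fast=2: a[fast]=2≠0 swap→a[1]=2, slow++,fast++
slow=2 fast=3: a[fast]=0, fast++
slow=2 fast=4: a[fast]=0, fast++
slow=2 fast=5: a[fast]=0, fast++
slow=2 fast=6: a[fast]=0, fast++
slow=2 fast=7: a[fast]=2≠0 swap→a[2]=2, slow++,fast++
slow=3 fast=8: a[fast]=0, fast++
slow=3 fast=9: a[fast]=0, fast++
slow=3 fast=10: a[fast]=0, fast++
slow=3 fast=11: a[fast]=0, fast++

slow=3, fast=12, a=[2, 2, 0, 0, 0, 0, 0, 0, 0, 0, 0, 6, 7, 0, 0, 0, 0, 0, 0, 0]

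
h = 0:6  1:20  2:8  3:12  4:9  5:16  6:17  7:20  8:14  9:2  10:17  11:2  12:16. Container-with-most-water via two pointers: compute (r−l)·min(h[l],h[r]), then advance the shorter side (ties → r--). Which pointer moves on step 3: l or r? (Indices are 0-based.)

r

[0,12] min(6,16)*12=72 best=72 * → l++
[1,12] min(20,16)*11=176 best=176 * → r--
[1,11] min(20,2)*10=20 best=176 → r--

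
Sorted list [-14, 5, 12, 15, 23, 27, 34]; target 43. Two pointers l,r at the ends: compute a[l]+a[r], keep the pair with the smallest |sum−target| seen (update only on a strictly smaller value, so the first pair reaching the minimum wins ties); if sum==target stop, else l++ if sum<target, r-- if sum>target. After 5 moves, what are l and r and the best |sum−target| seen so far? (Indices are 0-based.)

[0,6] -14+34=20 d=23 * → l++
[1,6] 5+34=39 d=4 * → l++
[2,6] 12+34=46 d=3 * → r--
[2,5] 12+27=39 d=4 → l++
[3,5] 15+27=42 d=1 * → l++

l=4, r=5, best |Δ|=1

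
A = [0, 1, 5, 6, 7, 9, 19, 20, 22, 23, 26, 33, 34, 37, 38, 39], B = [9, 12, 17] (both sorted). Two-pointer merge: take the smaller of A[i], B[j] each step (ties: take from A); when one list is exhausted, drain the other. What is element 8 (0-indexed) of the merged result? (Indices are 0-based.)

merged[8] = 17

i=0 j=0: A[i]=0<=B[j]=9 take 0, i++
i=1 j=0: A[i]=1<=B[j]=9 take 1, i++
i=2 j=0: A[i]=5<=B[j]=9 take 5, i++
i=3 j=0: A[i]=6<=B[j]=9 take 6, i++
i=4 j=0: A[i]=7<=B[j]=9 take 7, i++
i=5 j=0: A[i]=9<=B[j]=9 take 9, i++
i=6 j=0: A[i]=19>B[j]=9 take 9, j++
i=6 j=1: A[i]=19>B[j]=12 take 12, j++
i=6 j=2: A[i]=19>B[j]=17 take 17, j++
i=6 j=3: B done, take A[i]=19, i++
i=7 j=3: B done, take A[i]=20, i++
i=8 j=3: B done, take A[i]=22, i++
i=9 j=3: B done, take A[i]=23, i++
i=10 j=3: B done, take A[i]=26, i++
i=11 j=3: B done, take A[i]=33, i++
i=12 j=3: B done, take A[i]=34, i++
i=13 j=3: B done, take A[i]=37, i++
i=14 j=3: B done, take A[i]=38, i++
i=15 j=3: B done, take A[i]=39, i++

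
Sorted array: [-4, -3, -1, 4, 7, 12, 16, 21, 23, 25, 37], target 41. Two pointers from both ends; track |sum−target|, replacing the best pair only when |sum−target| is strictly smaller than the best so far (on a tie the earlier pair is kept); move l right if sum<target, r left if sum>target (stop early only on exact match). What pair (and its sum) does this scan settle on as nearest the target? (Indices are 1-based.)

[1,11] -4+37=33 d=8 * → l++
[2,11] -3+37=34 d=7 * → l++
[3,11] -1+37=36 d=5 * → l++
[4,11] 4+37=41 d=0 * → stop

pair (4, 37) with sum 41 (|Δ|=0)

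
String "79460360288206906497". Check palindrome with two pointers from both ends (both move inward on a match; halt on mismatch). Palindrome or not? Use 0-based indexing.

l=0 r=19: '7'=='7', l++,r--
l=1 r=18: '9'=='9', l++,r--
l=2 r=17: '4'=='4', l++,r--
l=3 r=16: '6'=='6', l++,r--
l=4 r=15: '0'=='0', l++,r--
l=5 r=14: '3'!='9', stop

not a palindrome (mismatch at 5,14)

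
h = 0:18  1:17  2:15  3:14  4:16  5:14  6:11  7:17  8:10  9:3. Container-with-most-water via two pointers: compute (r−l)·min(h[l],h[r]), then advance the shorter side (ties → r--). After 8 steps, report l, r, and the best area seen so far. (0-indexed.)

l=0, r=1, best area=119

[0,9] min(18,3)*9=27 best=27 * → r--
[0,8] min(18,10)*8=80 best=80 * → r--
[0,7] min(18,17)*7=119 best=119 * → r--
[0,6] min(18,11)*6=66 best=119 → r--
[0,5] min(18,14)*5=70 best=119 → r--
[0,4] min(18,16)*4=64 best=119 → r--
[0,3] min(18,14)*3=42 best=119 → r--
[0,2] min(18,15)*2=30 best=119 → r--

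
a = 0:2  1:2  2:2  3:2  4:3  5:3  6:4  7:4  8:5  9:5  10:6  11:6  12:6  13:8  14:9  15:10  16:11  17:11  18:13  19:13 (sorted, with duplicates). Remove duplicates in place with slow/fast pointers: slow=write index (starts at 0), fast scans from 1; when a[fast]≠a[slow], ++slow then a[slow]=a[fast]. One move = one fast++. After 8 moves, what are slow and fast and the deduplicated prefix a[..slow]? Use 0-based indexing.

slow=3, fast=9, prefix=[2, 3, 4, 5]

slow=0 fast=1: a[fast]=2=a[slow] dup, fast++
slow=0 fast=2: a[fast]=2=a[slow] dup, fast++
slow=0 fast=3: a[fast]=2=a[slow] dup, fast++
slow=0 fast=4: a[fast]=3≠a[slow]=2 write a[1]=3, slow++,fast++
slow=1 fast=5: a[fast]=3=a[slow] dup, fast++
slow=1 fast=6: a[fast]=4≠a[slow]=3 write a[2]=4, slow++,fast++
slow=2 fast=7: a[fast]=4=a[slow] dup, fast++
slow=2 fast=8: a[fast]=5≠a[slow]=4 write a[3]=5, slow++,fast++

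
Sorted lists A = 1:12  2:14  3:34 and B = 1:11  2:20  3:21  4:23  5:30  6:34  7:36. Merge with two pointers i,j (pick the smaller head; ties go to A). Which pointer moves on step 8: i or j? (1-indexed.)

i=1 j=1: A[i]=12>B[j]=11 take 11, j++
i=1 j=2: A[i]=12<=B[j]=20 take 12, i++
i=2 j=2: A[i]=14<=B[j]=20 take 14, i++
i=3 j=2: A[i]=34>B[j]=20 take 20, j++
i=3 j=3: A[i]=34>B[j]=21 take 21, j++
i=3 j=4: A[i]=34>B[j]=23 take 23, j++
i=3 j=5: A[i]=34>B[j]=30 take 30, j++
i=3 j=6: A[i]=34<=B[j]=34 take 34, i++

i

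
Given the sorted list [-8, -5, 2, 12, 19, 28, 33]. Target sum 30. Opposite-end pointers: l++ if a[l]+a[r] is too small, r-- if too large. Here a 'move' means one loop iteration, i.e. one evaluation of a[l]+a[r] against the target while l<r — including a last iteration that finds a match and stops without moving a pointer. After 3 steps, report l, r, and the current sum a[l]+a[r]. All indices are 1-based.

[1,7] -8+33=25 <30 → l++
[2,7] -5+33=28 <30 → l++
[3,7] 2+33=35 >30 → r--

l=3, r=6, sum=30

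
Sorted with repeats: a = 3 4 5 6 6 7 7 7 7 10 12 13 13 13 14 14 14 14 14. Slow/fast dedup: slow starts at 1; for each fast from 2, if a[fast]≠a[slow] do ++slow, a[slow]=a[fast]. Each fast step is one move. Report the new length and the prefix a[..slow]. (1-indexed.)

length 9; prefix = [3, 4, 5, 6, 7, 10, 12, 13, 14]

slow=1 fast=2: a[fast]=4≠a[slow]=3 write a[2]=4, slow++,fast++
slow=2 fast=3: a[fast]=5≠a[slow]=4 write a[3]=5, slow++,fast++
slow=3 fast=4: a[fast]=6≠a[slow]=5 write a[4]=6, slow++,fast++
slow=4 fast=5: a[fast]=6=a[slow] dup, fast++
slow=4 fast=6: a[fast]=7≠a[slow]=6 write a[5]=7, slow++,fast++
slow=5 fast=7: a[fast]=7=a[slow] dup, fast++
slow=5 fast=8: a[fast]=7=a[slow] dup, fast++
slow=5 fast=9: a[fast]=7=a[slow] dup, fast++
slow=5 fast=10: a[fast]=10≠a[slow]=7 write a[6]=10, slow++,fast++
slow=6 fast=11: a[fast]=12≠a[slow]=10 write a[7]=12, slow++,fast++
slow=7 fast=12: a[fast]=13≠a[slow]=12 write a[8]=13, slow++,fast++
slow=8 fast=13: a[fast]=13=a[slow] dup, fast++
slow=8 fast=14: a[fast]=13=a[slow] dup, fast++
slow=8 fast=15: a[fast]=14≠a[slow]=13 write a[9]=14, slow++,fast++
slow=9 fast=16: a[fast]=14=a[slow] dup, fast++
slow=9 fast=17: a[fast]=14=a[slow] dup, fast++
slow=9 fast=18: a[fast]=14=a[slow] dup, fast++
slow=9 fast=19: a[fast]=14=a[slow] dup, fast++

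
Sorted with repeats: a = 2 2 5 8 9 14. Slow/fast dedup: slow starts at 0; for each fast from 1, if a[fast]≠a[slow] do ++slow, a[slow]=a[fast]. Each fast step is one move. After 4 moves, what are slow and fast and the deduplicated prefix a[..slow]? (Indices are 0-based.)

slow=0 fast=1: a[fast]=2=a[slow] dup, fast++
slow=0 fast=2: a[fast]=5≠a[slow]=2 write a[1]=5, slow++,fast++
slow=1 fast=3: a[fast]=8≠a[slow]=5 write a[2]=8, slow++,fast++
slow=2 fast=4: a[fast]=9≠a[slow]=8 write a[3]=9, slow++,fast++

slow=3, fast=5, prefix=[2, 5, 8, 9]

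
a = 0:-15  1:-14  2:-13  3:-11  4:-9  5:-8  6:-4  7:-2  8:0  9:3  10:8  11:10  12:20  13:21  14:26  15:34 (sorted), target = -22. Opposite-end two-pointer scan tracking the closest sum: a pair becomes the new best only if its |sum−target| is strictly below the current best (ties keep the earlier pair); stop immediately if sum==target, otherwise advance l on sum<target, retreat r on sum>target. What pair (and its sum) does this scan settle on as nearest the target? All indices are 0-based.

[0,15] -15+34=19 d=41 * → r--
[0,14] -15+26=11 d=33 * → r--
[0,13] -15+21=6 d=28 * → r--
[0,12] -15+20=5 d=27 * → r--
[0,11] -15+10=-5 d=17 * → r--
[0,10] -15+8=-7 d=15 * → r--
[0,9] -15+3=-12 d=10 * → r--
[0,8] -15+0=-15 d=7 * → r--
[0,7] -15+-2=-17 d=5 * → r--
[0,6] -15+-4=-19 d=3 * → r--
[0,5] -15+-8=-23 d=1 * → l++
[1,5] -14+-8=-22 d=0 * → stop

pair (-14, -8) with sum -22 (|Δ|=0)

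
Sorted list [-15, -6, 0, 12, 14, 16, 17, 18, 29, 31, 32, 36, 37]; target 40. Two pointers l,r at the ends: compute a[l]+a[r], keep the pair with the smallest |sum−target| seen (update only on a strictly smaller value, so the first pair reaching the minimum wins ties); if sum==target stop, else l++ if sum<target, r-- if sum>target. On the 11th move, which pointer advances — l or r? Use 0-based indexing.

l

l=0 r=12: -15+37=22 d=18 *, l++
l=1 r=12: -6+37=31 d=9 *, l++
l=2 r=12: 0+37=37 d=3 *, l++
l=3 r=12: 12+37=49 d=9, r--
l=3 r=11: 12+36=48 d=8, r--
l=3 r=10: 12+32=44 d=4, r--
l=3 r=9: 12+31=43 d=3, r--
l=3 r=8: 12+29=41 d=1 *, r--
l=3 r=7: 12+18=30 d=10, l++
l=4 r=7: 14+18=32 d=8, l++
l=5 r=7: 16+18=34 d=6, l++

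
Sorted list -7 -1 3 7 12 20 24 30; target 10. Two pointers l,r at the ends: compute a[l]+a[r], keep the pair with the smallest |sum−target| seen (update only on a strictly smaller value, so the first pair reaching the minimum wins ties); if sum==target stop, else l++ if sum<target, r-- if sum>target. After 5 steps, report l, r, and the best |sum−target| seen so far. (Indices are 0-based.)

l=1, r=3, best |Δ|=1

l=0 r=7: -7+30=23 d=13 *, r--
l=0 r=6: -7+24=17 d=7 *, r--
l=0 r=5: -7+20=13 d=3 *, r--
l=0 r=4: -7+12=5 d=5, l++
l=1 r=4: -1+12=11 d=1 *, r--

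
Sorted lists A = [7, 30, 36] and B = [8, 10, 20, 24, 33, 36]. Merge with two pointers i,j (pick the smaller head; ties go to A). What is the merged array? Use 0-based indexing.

i=0 j=0: A[i]=7<=B[j]=8 take 7, i++
i=1 j=0: A[i]=30>B[j]=8 take 8, j++
i=1 j=1: A[i]=30>B[j]=10 take 10, j++
i=1 j=2: A[i]=30>B[j]=20 take 20, j++
i=1 j=3: A[i]=30>B[j]=24 take 24, j++
i=1 j=4: A[i]=30<=B[j]=33 take 30, i++
i=2 j=4: A[i]=36>B[j]=33 take 33, j++
i=2 j=5: A[i]=36<=B[j]=36 take 36, i++
i=3 j=5: A done, take B[j]=36, j++

[7, 8, 10, 20, 24, 30, 33, 36, 36]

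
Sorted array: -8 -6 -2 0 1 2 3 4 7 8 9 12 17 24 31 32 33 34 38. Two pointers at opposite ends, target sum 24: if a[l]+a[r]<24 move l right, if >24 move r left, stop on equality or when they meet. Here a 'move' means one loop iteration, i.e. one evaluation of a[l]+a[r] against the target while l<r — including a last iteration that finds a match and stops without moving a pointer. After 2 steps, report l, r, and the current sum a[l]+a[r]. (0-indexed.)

l=0, r=16, sum=25

l=0 r=18: -8+38=30 >24, r--
l=0 r=17: -8+34=26 >24, r--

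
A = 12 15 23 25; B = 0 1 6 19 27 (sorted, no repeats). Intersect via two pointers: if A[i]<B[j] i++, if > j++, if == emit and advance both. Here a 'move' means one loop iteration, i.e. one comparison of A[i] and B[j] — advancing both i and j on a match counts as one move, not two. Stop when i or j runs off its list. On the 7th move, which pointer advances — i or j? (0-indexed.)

i

[i=0,j=0] 12>0 → j++
[i=0,j=1] 12>1 → j++
[i=0,j=2] 12>6 → j++
[i=0,j=3] 12<19 → i++
[i=1,j=3] 15<19 → i++
[i=2,j=3] 23>19 → j++
[i=2,j=4] 23<27 → i++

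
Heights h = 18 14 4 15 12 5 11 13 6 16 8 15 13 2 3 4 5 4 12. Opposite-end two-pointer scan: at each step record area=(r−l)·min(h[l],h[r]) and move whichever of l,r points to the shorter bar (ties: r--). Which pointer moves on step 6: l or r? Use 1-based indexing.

r

[1,19] min(18,12)*18=216 best=216 * → r--
[1,18] min(18,4)*17=68 best=216 → r--
[1,17] min(18,5)*16=80 best=216 → r--
[1,16] min(18,4)*15=60 best=216 → r--
[1,15] min(18,3)*14=42 best=216 → r--
[1,14] min(18,2)*13=26 best=216 → r--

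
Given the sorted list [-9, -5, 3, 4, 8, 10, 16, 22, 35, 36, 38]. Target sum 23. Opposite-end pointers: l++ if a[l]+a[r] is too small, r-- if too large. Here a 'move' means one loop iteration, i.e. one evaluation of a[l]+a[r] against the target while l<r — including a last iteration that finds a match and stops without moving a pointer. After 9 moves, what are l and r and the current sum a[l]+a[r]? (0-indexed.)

l=0 r=10: -9+38=29 >23, r--
l=0 r=9: -9+36=27 >23, r--
l=0 r=8: -9+35=26 >23, r--
l=0 r=7: -9+22=13 <23, l++
l=1 r=7: -5+22=17 <23, l++
l=2 r=7: 3+22=25 >23, r--
l=2 r=6: 3+16=19 <23, l++
l=3 r=6: 4+16=20 <23, l++
l=4 r=6: 8+16=24 >23, r--

l=4, r=5, sum=18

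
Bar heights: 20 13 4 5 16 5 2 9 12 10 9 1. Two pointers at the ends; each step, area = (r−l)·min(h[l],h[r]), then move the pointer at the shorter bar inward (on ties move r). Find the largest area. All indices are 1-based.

[1,12] min(20,1)*11=11 best=11 * → r--
[1,11] min(20,9)*10=90 best=90 * → r--
[1,10] min(20,10)*9=90 best=90 → r--
[1,9] min(20,12)*8=96 best=96 * → r--
[1,8] min(20,9)*7=63 best=96 → r--
[1,7] min(20,2)*6=12 best=96 → r--
[1,6] min(20,5)*5=25 best=96 → r--
[1,5] min(20,16)*4=64 best=96 → r--
[1,4] min(20,5)*3=15 best=96 → r--
[1,3] min(20,4)*2=8 best=96 → r--
[1,2] min(20,13)*1=13 best=96 → r--

max area = 96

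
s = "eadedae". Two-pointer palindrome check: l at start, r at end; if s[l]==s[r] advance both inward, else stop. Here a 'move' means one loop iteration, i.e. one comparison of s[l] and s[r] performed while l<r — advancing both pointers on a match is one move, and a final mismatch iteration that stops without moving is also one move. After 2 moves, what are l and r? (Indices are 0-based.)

l=2, r=4

[0,6] 'e'=='e' → l++,r--
[1,5] 'a'=='a' → l++,r--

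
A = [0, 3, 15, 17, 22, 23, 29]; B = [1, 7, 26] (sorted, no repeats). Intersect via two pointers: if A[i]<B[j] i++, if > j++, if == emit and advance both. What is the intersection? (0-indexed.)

[i=0,j=0] 0<1 → i++
[i=1,j=0] 3>1 → j++
[i=1,j=1] 3<7 → i++
[i=2,j=1] 15>7 → j++
[i=2,j=2] 15<26 → i++
[i=3,j=2] 17<26 → i++
[i=4,j=2] 22<26 → i++
[i=5,j=2] 23<26 → i++
[i=6,j=2] 29>26 → j++

intersection = []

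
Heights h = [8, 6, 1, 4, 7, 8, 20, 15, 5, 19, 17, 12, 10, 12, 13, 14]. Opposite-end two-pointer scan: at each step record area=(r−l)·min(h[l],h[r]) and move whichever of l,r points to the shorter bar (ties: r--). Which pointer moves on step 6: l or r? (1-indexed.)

[1,16] min(8,14)*15=120 best=120 * → l++
[2,16] min(6,14)*14=84 best=120 → l++
[3,16] min(1,14)*13=13 best=120 → l++
[4,16] min(4,14)*12=48 best=120 → l++
[5,16] min(7,14)*11=77 best=120 → l++
[6,16] min(8,14)*10=80 best=120 → l++

l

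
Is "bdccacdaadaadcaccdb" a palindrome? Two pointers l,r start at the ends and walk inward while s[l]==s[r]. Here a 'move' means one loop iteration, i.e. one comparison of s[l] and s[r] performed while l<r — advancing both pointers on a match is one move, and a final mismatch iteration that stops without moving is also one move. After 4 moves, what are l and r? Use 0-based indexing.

l=4, r=14

l=0 r=18: 'b'=='b', l++,r--
l=1 r=17: 'd'=='d', l++,r--
l=2 r=16: 'c'=='c', l++,r--
l=3 r=15: 'c'=='c', l++,r--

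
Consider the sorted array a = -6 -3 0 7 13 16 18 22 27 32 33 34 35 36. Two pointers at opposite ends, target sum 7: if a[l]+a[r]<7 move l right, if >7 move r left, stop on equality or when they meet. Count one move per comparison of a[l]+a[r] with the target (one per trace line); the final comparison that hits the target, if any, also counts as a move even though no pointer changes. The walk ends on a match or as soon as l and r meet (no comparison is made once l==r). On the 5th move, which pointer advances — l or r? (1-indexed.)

[1,14] -6+36=30 >7 → r--
[1,13] -6+35=29 >7 → r--
[1,12] -6+34=28 >7 → r--
[1,11] -6+33=27 >7 → r--
[1,10] -6+32=26 >7 → r--

r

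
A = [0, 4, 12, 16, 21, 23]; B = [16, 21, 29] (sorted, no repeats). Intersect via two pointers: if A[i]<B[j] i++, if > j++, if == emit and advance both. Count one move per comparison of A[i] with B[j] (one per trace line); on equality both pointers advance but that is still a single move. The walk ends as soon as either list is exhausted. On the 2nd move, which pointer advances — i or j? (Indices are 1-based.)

i=1 j=1: 0<16, i++
i=2 j=1: 4<16, i++

i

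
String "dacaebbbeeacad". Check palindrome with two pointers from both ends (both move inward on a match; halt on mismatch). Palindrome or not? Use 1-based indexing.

l=1 r=14: 'd'=='d', l++,r--
l=2 r=13: 'a'=='a', l++,r--
l=3 r=12: 'c'=='c', l++,r--
l=4 r=11: 'a'=='a', l++,r--
l=5 r=10: 'e'=='e', l++,r--
l=6 r=9: 'b'!='e', stop

not a palindrome (mismatch at 6,9)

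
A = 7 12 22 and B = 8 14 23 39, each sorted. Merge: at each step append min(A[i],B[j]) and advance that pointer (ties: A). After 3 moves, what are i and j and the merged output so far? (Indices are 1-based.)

i=1 j=1: A[i]=7<=B[j]=8 take 7, i++
i=2 j=1: A[i]=12>B[j]=8 take 8, j++
i=2 j=2: A[i]=12<=B[j]=14 take 12, i++

i=3, j=2, merged so far=[7, 8, 12]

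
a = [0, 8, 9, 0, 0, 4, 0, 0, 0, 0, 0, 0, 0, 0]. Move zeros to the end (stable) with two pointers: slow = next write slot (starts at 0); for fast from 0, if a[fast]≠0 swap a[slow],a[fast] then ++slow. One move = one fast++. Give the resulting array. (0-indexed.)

[8, 9, 4, 0, 0, 0, 0, 0, 0, 0, 0, 0, 0, 0]

slow=0 fast=0: a[fast]=0, fast++
slow=0 fast=1: a[fast]=8≠0 swap→a[0]=8, slow++,fast++
slow=1 fast=2: a[fast]=9≠0 swap→a[1]=9, slow++,fast++
slow=2 fast=3: a[fast]=0, fast++
slow=2 fast=4: a[fast]=0, fast++
slow=2 fast=5: a[fast]=4≠0 swap→a[2]=4, slow++,fast++
slow=3 fast=6: a[fast]=0, fast++
slow=3 fast=7: a[fast]=0, fast++
slow=3 fast=8: a[fast]=0, fast++
slow=3 fast=9: a[fast]=0, fast++
slow=3 fast=10: a[fast]=0, fast++
slow=3 fast=11: a[fast]=0, fast++
slow=3 fast=12: a[fast]=0, fast++
slow=3 fast=13: a[fast]=0, fast++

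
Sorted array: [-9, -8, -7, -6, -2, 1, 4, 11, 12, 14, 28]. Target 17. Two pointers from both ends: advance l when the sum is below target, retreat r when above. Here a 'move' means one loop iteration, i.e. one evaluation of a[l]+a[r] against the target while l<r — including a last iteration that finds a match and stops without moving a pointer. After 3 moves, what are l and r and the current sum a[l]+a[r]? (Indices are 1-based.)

l=1 r=11: -9+28=19 >17, r--
l=1 r=10: -9+14=5 <17, l++
l=2 r=10: -8+14=6 <17, l++

l=3, r=10, sum=7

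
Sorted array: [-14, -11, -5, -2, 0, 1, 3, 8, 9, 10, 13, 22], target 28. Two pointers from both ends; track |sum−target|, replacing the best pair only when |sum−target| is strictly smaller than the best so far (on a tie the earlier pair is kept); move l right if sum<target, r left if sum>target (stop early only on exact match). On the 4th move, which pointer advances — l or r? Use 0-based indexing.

l

l=0 r=11: -14+22=8 d=20 *, l++
l=1 r=11: -11+22=11 d=17 *, l++
l=2 r=11: -5+22=17 d=11 *, l++
l=3 r=11: -2+22=20 d=8 *, l++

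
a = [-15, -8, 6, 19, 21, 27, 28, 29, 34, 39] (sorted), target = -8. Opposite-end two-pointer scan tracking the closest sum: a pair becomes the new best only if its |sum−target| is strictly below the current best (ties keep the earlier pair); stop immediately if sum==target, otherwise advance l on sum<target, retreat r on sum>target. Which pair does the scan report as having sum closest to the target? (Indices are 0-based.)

pair (-15, 6) with sum -9 (|Δ|=1)

l=0 r=9: -15+39=24 d=32 *, r--
l=0 r=8: -15+34=19 d=27 *, r--
l=0 r=7: -15+29=14 d=22 *, r--
l=0 r=6: -15+28=13 d=21 *, r--
l=0 r=5: -15+27=12 d=20 *, r--
l=0 r=4: -15+21=6 d=14 *, r--
l=0 r=3: -15+19=4 d=12 *, r--
l=0 r=2: -15+6=-9 d=1 *, l++
l=1 r=2: -8+6=-2 d=6, r--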